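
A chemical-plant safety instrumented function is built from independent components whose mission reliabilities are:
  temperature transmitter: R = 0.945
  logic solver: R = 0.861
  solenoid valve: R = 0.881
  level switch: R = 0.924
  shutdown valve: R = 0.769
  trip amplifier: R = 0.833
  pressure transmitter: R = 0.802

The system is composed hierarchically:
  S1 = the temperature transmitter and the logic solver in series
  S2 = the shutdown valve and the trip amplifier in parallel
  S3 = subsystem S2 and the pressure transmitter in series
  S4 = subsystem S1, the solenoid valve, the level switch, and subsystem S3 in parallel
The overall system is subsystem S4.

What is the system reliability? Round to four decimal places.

Series (temperature transmitter and logic solver): 0.945000 × 0.861000 = 0.813645
Parallel (shutdown valve and trip amplifier): 1 − (1 − 0.769000)(1 − 0.833000) = 0.961423
Series ([0.961423] and pressure transmitter): 0.961423 × 0.802000 = 0.771061
Parallel ([0.813645], solenoid valve, level switch, and [0.771061]): 1 − (1 − 0.813645)(1 − 0.881000)(1 − 0.924000)(1 − 0.771061) = 0.9996

0.9996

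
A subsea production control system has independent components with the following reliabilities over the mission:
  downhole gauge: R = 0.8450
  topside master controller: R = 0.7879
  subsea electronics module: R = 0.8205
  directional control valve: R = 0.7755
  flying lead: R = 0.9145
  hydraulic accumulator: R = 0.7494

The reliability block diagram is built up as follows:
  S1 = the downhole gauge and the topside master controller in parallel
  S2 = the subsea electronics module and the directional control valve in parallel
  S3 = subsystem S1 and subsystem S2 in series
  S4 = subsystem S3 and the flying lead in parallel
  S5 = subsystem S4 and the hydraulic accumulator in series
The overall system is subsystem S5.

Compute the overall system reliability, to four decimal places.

0.7448

Parallel (downhole gauge and topside master controller): 1 − (1 − 0.845000)(1 − 0.787900) = 0.967125
Parallel (subsea electronics module and directional control valve): 1 − (1 − 0.820500)(1 − 0.775500) = 0.959702
Series ([0.967125] and [0.959702]): 0.967125 × 0.959702 = 0.928152
Parallel ([0.928152] and flying lead): 1 − (1 − 0.928152)(1 − 0.914500) = 0.993857
Series ([0.993857] and hydraulic accumulator): 0.993857 × 0.749400 = 0.7448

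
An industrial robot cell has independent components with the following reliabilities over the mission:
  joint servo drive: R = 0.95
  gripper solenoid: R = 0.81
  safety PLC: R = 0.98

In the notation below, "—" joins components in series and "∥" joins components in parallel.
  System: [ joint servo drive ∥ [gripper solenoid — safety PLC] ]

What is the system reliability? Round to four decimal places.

0.9897

Series (gripper solenoid and safety PLC): 0.810000 × 0.980000 = 0.793800
Parallel (joint servo drive and [0.793800]): 1 − (1 − 0.950000)(1 − 0.793800) = 0.9897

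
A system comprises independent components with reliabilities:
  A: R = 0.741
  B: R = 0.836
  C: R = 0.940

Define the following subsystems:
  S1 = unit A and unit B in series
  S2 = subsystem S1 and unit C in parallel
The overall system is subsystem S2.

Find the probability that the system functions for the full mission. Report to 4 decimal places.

0.9772

Series (A and B): 0.741000 × 0.836000 = 0.619476
Parallel ([0.619476] and C): 1 − (1 − 0.619476)(1 − 0.940000) = 0.9772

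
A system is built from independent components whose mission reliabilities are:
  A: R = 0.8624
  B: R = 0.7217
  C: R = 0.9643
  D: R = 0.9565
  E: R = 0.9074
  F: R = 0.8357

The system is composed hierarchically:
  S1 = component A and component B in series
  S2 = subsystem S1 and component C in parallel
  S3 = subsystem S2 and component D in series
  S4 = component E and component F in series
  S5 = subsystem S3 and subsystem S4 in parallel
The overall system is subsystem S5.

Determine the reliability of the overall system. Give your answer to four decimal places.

0.9864

Series (A and B): 0.862400 × 0.721700 = 0.622394
Parallel ([0.622394] and C): 1 − (1 − 0.622394)(1 − 0.964300) = 0.986519
Series ([0.986519] and D): 0.986519 × 0.956500 = 0.943605
Series (E and F): 0.907400 × 0.835700 = 0.758314
Parallel ([0.943605] and [0.758314]): 1 − (1 − 0.943605)(1 − 0.758314) = 0.9864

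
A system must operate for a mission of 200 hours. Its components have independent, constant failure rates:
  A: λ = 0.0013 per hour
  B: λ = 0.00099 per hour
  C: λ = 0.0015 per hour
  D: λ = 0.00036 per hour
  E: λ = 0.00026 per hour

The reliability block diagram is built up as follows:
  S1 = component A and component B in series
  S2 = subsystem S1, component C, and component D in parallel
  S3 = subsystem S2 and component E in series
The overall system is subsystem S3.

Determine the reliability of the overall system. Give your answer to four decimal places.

0.9430

R(A) = exp(−0.0013 × 200) = 0.771052
R(B) = exp(−0.00099 × 200) = 0.820370
R(C) = exp(−0.0015 × 200) = 0.740818
R(D) = exp(−0.00036 × 200) = 0.930531
R(E) = exp(−0.00026 × 200) = 0.949329
Series (A and B): 0.771052 × 0.820370 = 0.632548
Parallel ([0.632548], C, and D): 1 − (1 − 0.632548)(1 − 0.740818)(1 − 0.930531) = 0.993384
Series ([0.993384] and E): 0.993384 × 0.949329 = 0.9430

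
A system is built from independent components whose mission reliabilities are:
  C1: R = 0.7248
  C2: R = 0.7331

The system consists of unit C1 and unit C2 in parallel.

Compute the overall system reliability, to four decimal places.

0.9265

Parallel (C1 and C2): 1 − (1 − 0.724800)(1 − 0.733100) = 0.9265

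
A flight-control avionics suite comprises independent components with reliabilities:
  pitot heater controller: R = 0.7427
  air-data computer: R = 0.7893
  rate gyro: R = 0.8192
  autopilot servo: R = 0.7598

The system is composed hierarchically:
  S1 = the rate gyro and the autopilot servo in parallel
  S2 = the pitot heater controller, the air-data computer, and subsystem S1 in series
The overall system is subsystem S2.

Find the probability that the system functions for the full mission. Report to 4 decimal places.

Parallel (rate gyro and autopilot servo): 1 − (1 − 0.819200)(1 − 0.759800) = 0.956572
Series (pitot heater controller, air-data computer, and [0.956572]): 0.742700 × 0.789300 × 0.956572 = 0.5608

0.5608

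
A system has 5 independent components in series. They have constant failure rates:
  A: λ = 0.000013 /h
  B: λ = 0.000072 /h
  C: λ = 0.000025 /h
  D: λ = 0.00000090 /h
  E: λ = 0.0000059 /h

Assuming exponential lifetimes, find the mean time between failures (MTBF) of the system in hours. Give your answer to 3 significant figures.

8560

Series of exponential components: λ_sys = Σ λ_i
λ_sys = 0.000013 + 0.000072 + 0.000025 + 0.00000090 + 0.0000059 = 1.1680e-04 /h
MTBF = 1 / λ_sys = 8560 h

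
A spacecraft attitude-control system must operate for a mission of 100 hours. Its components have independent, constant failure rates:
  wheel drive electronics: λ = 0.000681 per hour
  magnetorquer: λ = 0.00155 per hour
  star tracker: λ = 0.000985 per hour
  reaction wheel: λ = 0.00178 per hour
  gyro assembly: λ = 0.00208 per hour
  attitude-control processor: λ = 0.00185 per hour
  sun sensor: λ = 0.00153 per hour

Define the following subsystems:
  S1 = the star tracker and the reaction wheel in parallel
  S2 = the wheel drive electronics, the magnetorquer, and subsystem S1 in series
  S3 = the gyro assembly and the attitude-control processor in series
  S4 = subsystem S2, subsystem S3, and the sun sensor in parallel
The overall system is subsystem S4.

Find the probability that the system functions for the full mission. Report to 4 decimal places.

0.9902

R(wheel drive electronics) = exp(−0.000681 × 100) = 0.934167
R(magnetorquer) = exp(−0.00155 × 100) = 0.856415
R(star tracker) = exp(−0.000985 × 100) = 0.906196
R(reaction wheel) = exp(−0.00178 × 100) = 0.836942
R(gyro assembly) = exp(−0.00208 × 100) = 0.812207
R(attitude-control processor) = exp(−0.00185 × 100) = 0.831104
R(sun sensor) = exp(−0.00153 × 100) = 0.858130
Parallel (star tracker and reaction wheel): 1 − (1 − 0.906196)(1 − 0.836942) = 0.984705
Series (wheel drive electronics, magnetorquer, and [0.984705]): 0.934167 × 0.856415 × 0.984705 = 0.787798
Series (gyro assembly and attitude-control processor): 0.812207 × 0.831104 = 0.675028
Parallel ([0.787798], [0.675028], and sun sensor): 1 − (1 − 0.787798)(1 − 0.675028)(1 − 0.858130) = 0.9902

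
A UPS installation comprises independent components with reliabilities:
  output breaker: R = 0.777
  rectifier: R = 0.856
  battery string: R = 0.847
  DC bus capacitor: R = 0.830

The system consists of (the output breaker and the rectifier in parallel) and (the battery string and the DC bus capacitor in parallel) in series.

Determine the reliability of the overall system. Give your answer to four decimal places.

Parallel (output breaker and rectifier): 1 − (1 − 0.777000)(1 − 0.856000) = 0.967888
Parallel (battery string and DC bus capacitor): 1 − (1 − 0.847000)(1 − 0.830000) = 0.973990
Series ([0.967888] and [0.973990]): 0.967888 × 0.973990 = 0.9427

0.9427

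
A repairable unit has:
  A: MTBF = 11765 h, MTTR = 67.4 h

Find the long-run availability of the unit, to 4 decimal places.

A(A) = MTBF/(MTBF+MTTR) = 11765/(11765+67.4) = 0.9943

0.9943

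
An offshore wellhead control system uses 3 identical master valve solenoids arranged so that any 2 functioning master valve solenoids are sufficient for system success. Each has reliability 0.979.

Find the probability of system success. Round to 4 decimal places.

0.9987

R = Σ_{i=2}^{3} C(3,i) p^i (1−p)^{3−i} with p = 0.979
C(3,2)·0.979^2·0.021^1 = 0.060382
C(3,3)·0.979^3·0.021^0 = 0.938314
Sum = 0.9987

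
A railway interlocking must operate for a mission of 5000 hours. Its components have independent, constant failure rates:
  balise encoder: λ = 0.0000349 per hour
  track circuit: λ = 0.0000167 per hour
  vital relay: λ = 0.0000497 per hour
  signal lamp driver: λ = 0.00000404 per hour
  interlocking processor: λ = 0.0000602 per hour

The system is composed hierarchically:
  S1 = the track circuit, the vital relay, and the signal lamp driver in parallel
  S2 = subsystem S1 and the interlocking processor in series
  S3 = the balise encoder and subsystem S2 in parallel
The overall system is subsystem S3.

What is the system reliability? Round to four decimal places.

R(balise encoder) = exp(−0.0000349 × 5000) = 0.839877
R(track circuit) = exp(−0.0000167 × 5000) = 0.919891
R(vital relay) = exp(−0.0000497 × 5000) = 0.779970
R(signal lamp driver) = exp(−0.00000404 × 5000) = 0.980003
R(interlocking processor) = exp(−0.0000602 × 5000) = 0.740078
Parallel (track circuit, vital relay, and signal lamp driver): 1 − (1 − 0.919891)(1 − 0.779970)(1 − 0.980003) = 0.999648
Series ([0.999648] and interlocking processor): 0.999648 × 0.740078 = 0.739817
Parallel (balise encoder and [0.739817]): 1 − (1 − 0.839877)(1 − 0.739817) = 0.9583

0.9583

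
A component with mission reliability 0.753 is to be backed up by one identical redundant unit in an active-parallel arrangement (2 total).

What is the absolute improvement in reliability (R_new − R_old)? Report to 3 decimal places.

R_before = 0.753
R_after = 1 − (1 − 0.753)^2 = 0.939
ΔR = 0.939 − 0.753 = 0.186

0.186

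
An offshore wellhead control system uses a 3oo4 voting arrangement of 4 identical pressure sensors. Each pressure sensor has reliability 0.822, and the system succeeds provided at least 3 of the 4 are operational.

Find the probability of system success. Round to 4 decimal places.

R = Σ_{i=3}^{4} C(4,i) p^i (1−p)^{4−i} with p = 0.822
C(4,3)·0.822^3·0.178^1 = 0.395454
C(4,4)·0.822^4·0.178^0 = 0.456549
Sum = 0.8520

0.8520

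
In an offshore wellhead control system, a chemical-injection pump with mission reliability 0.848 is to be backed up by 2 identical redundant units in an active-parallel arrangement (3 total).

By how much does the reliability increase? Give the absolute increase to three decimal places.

0.148

R_before = 0.848
R_after = 1 − (1 − 0.848)^3 = 0.996
ΔR = 0.996 − 0.848 = 0.148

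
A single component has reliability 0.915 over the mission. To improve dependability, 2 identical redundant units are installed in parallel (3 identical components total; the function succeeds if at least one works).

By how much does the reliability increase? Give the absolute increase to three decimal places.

R_before = 0.915
R_after = 1 − (1 − 0.915)^3 = 0.999
ΔR = 0.999 − 0.915 = 0.084

0.084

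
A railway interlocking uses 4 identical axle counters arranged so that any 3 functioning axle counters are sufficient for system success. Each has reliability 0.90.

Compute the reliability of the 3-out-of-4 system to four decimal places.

0.9477

R = Σ_{i=3}^{4} C(4,i) p^i (1−p)^{4−i} with p = 0.90
C(4,3)·0.90^3·0.10^1 = 0.291600
C(4,4)·0.90^4·0.10^0 = 0.656100
Sum = 0.9477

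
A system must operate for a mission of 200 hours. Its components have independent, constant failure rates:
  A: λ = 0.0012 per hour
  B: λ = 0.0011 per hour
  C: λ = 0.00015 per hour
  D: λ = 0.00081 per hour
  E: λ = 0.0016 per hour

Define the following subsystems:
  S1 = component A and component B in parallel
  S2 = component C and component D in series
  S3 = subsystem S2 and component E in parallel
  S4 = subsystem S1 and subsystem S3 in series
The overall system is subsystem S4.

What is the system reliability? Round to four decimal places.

R(A) = exp(−0.0012 × 200) = 0.786628
R(B) = exp(−0.0011 × 200) = 0.802519
R(C) = exp(−0.00015 × 200) = 0.970446
R(D) = exp(−0.00081 × 200) = 0.850441
R(E) = exp(−0.0016 × 200) = 0.726149
Parallel (A and B): 1 − (1 − 0.786628)(1 − 0.802519) = 0.957863
Series (C and D): 0.970446 × 0.850441 = 0.825307
Parallel ([0.825307] and E): 1 − (1 − 0.825307)(1 − 0.726149) = 0.952160
Series ([0.957863] and [0.952160]): 0.957863 × 0.952160 = 0.9120

0.9120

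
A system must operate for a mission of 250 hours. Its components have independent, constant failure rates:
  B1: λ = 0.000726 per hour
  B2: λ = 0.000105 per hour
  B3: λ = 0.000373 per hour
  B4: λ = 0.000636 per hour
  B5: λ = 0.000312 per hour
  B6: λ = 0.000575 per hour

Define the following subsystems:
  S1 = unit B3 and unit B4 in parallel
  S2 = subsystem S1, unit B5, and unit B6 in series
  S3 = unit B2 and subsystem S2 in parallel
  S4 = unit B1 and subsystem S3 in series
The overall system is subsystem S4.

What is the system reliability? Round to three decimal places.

0.829

R(B1) = exp(−0.000726 × 250) = 0.83402
R(B2) = exp(−0.000105 × 250) = 0.97409
R(B3) = exp(−0.000373 × 250) = 0.91097
R(B4) = exp(−0.000636 × 250) = 0.85300
R(B5) = exp(−0.000312 × 250) = 0.92496
R(B6) = exp(−0.000575 × 250) = 0.86610
Parallel (B3 and B4): 1 − (1 − 0.91097)(1 − 0.85300) = 0.98691
Series ([0.98691], B5, and B6): 0.98691 × 0.92496 × 0.86610 = 0.79062
Parallel (B2 and [0.79062]): 1 − (1 − 0.97409)(1 − 0.79062) = 0.99457
Series (B1 and [0.99457]): 0.83402 × 0.99457 = 0.829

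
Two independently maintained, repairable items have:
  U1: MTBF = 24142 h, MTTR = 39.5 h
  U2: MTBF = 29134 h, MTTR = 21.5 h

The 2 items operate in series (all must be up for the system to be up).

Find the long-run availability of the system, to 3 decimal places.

A(U1) = MTBF/(MTBF+MTTR) = 24142/(24142+39.5) = 0.998367
A(U2) = MTBF/(MTBF+MTTR) = 29134/(29134+21.5) = 0.999263
Series availability: 0.998367 × 0.999263 = 0.998

0.998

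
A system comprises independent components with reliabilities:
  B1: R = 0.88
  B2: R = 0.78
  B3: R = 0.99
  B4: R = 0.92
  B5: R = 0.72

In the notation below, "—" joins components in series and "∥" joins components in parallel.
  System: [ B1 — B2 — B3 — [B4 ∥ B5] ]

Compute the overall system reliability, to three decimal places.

0.664

Parallel (B4 and B5): 1 − (1 − 0.92000)(1 − 0.72000) = 0.97760
Series (B1, B2, B3, and [0.97760]): 0.88000 × 0.78000 × 0.99000 × 0.97760 = 0.664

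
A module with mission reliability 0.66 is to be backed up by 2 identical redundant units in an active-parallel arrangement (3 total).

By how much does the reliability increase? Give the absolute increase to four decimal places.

R_before = 0.66
R_after = 1 − (1 − 0.66)^3 = 0.9607
ΔR = 0.9607 − 0.66 = 0.3007

0.3007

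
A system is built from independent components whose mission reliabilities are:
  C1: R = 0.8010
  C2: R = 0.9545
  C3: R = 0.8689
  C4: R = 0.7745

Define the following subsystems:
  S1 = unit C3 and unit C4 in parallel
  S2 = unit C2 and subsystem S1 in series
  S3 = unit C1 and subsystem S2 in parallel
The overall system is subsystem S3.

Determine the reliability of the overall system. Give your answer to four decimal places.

0.9853

Parallel (C3 and C4): 1 − (1 − 0.868900)(1 − 0.774500) = 0.970437
Series (C2 and [0.970437]): 0.954500 × 0.970437 = 0.926282
Parallel (C1 and [0.926282]): 1 − (1 − 0.801000)(1 − 0.926282) = 0.9853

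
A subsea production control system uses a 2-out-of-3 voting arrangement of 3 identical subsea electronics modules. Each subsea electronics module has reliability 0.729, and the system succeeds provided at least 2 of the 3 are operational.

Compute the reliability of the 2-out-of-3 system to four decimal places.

0.8195

R = Σ_{i=2}^{3} C(3,i) p^i (1−p)^{3−i} with p = 0.729
C(3,2)·0.729^2·0.271^1 = 0.432062
C(3,3)·0.729^3·0.271^0 = 0.387420
Sum = 0.8195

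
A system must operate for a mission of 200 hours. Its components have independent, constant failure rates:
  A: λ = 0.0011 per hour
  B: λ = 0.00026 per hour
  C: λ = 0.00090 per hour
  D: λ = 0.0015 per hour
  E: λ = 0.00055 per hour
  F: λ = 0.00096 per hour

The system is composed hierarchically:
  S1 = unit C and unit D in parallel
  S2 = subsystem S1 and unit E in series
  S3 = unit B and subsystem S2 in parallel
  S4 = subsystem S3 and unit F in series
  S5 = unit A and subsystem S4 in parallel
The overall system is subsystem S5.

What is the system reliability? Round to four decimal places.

0.9643

R(A) = exp(−0.0011 × 200) = 0.802519
R(B) = exp(−0.00026 × 200) = 0.949329
R(C) = exp(−0.00090 × 200) = 0.835270
R(D) = exp(−0.0015 × 200) = 0.740818
R(E) = exp(−0.00055 × 200) = 0.895834
R(F) = exp(−0.00096 × 200) = 0.825307
Parallel (C and D): 1 − (1 − 0.835270)(1 − 0.740818) = 0.957305
Series ([0.957305] and E): 0.957305 × 0.895834 = 0.857586
Parallel (B and [0.857586]): 1 − (1 − 0.949329)(1 − 0.857586) = 0.992784
Series ([0.992784] and F): 0.992784 × 0.825307 = 0.819352
Parallel (A and [0.819352]): 1 − (1 − 0.802519)(1 − 0.819352) = 0.9643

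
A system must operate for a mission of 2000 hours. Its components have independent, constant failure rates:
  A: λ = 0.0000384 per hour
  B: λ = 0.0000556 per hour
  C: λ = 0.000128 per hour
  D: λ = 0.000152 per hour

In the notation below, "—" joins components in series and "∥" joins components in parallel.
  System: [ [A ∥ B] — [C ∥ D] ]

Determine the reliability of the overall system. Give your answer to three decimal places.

R(A) = exp(−0.0000384 × 2000) = 0.92608
R(B) = exp(−0.0000556 × 2000) = 0.89476
R(C) = exp(−0.000128 × 2000) = 0.77414
R(D) = exp(−0.000152 × 2000) = 0.73786
Parallel (A and B): 1 − (1 − 0.92608)(1 − 0.89476) = 0.99222
Parallel (C and D): 1 − (1 − 0.77414)(1 − 0.73786) = 0.94079
Series ([0.99222] and [0.94079]): 0.99222 × 0.94079 = 0.933

0.933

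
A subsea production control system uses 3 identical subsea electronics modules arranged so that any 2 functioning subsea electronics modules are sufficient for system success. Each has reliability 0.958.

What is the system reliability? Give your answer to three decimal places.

0.995

R = Σ_{i=2}^{3} C(3,i) p^i (1−p)^{3−i} with p = 0.958
C(3,2)·0.958^2·0.042^1 = 0.11564
C(3,3)·0.958^3·0.042^0 = 0.87922
Sum = 0.995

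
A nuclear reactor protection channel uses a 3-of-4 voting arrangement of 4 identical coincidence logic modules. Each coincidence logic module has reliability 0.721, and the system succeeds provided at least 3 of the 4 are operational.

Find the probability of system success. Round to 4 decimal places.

0.6885

R = Σ_{i=3}^{4} C(4,i) p^i (1−p)^{4−i} with p = 0.721
C(4,3)·0.721^3·0.279^1 = 0.418283
C(4,4)·0.721^4·0.279^0 = 0.270235
Sum = 0.6885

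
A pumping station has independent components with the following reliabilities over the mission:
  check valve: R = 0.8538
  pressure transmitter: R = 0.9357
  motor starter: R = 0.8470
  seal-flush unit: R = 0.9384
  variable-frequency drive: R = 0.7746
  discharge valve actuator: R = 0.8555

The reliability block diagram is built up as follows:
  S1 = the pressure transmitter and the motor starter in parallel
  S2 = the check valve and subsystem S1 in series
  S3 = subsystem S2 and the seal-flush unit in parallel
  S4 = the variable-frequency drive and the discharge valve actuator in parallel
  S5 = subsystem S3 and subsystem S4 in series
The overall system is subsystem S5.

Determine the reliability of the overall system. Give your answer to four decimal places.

Parallel (pressure transmitter and motor starter): 1 − (1 − 0.935700)(1 − 0.847000) = 0.990162
Series (check valve and [0.990162]): 0.853800 × 0.990162 = 0.845400
Parallel ([0.845400] and seal-flush unit): 1 − (1 − 0.845400)(1 − 0.938400) = 0.990477
Parallel (variable-frequency drive and discharge valve actuator): 1 − (1 − 0.774600)(1 − 0.855500) = 0.967430
Series ([0.990477] and [0.967430]): 0.990477 × 0.967430 = 0.9582

0.9582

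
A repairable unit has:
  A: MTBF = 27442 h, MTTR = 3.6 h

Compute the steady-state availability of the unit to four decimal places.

0.9999

A(A) = MTBF/(MTBF+MTTR) = 27442/(27442+3.6) = 0.9999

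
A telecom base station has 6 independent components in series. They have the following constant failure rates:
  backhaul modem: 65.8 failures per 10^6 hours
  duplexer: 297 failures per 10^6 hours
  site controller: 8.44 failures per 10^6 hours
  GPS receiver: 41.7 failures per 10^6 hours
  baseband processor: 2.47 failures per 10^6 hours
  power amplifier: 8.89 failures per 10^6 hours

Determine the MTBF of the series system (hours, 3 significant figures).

2360

Series of exponential components: λ_sys = Σ λ_i
λ_sys = 0.0000658 + 0.000297 + 0.00000844 + 0.0000417 + 0.00000247 + 0.00000889 = 4.2430e-04 /h
MTBF = 1 / λ_sys = 2360 h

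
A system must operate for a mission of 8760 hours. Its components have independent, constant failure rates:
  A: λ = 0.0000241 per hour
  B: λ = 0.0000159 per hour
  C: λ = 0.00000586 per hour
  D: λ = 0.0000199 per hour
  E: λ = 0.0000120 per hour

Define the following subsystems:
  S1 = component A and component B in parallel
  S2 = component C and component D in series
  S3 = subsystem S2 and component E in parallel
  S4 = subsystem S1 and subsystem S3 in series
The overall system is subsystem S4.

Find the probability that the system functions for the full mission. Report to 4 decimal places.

0.9556

R(A) = exp(−0.0000241 × 8760) = 0.809680
R(B) = exp(−0.0000159 × 8760) = 0.869981
R(C) = exp(−0.00000586 × 8760) = 0.949962
R(D) = exp(−0.0000199 × 8760) = 0.840025
R(E) = exp(−0.0000120 × 8760) = 0.900216
Parallel (A and B): 1 − (1 − 0.809680)(1 − 0.869981) = 0.975255
Series (C and D): 0.949962 × 0.840025 = 0.797992
Parallel ([0.797992] and E): 1 − (1 − 0.797992)(1 − 0.900216) = 0.979843
Series ([0.975255] and [0.979843]): 0.975255 × 0.979843 = 0.9556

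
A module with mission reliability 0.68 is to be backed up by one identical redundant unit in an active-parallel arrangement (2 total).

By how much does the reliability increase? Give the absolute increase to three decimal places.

0.218

R_before = 0.68
R_after = 1 − (1 − 0.68)^2 = 0.898
ΔR = 0.898 − 0.68 = 0.218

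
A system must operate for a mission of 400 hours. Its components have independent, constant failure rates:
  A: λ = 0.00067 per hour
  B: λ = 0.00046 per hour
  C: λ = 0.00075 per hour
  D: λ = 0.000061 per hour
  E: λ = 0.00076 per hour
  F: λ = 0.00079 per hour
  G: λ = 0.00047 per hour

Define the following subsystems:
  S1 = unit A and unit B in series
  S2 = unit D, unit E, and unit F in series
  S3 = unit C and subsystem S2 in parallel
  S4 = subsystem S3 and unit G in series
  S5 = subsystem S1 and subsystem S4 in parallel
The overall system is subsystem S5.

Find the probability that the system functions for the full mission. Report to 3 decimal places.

R(A) = exp(−0.00067 × 400) = 0.76491
R(B) = exp(−0.00046 × 400) = 0.83194
R(C) = exp(−0.00075 × 400) = 0.74082
R(D) = exp(−0.000061 × 400) = 0.97590
R(E) = exp(−0.00076 × 400) = 0.73786
R(F) = exp(−0.00079 × 400) = 0.72906
R(G) = exp(−0.00047 × 400) = 0.82861
Series (A and B): 0.76491 × 0.83194 = 0.63636
Series (D, E, and F): 0.97590 × 0.73786 × 0.72906 = 0.52498
Parallel (C and [0.52498]): 1 − (1 − 0.74082)(1 − 0.52498) = 0.87688
Series ([0.87688] and G): 0.87688 × 0.82861 = 0.72659
Parallel ([0.63636] and [0.72659]): 1 − (1 − 0.63636)(1 − 0.72659) = 0.901

0.901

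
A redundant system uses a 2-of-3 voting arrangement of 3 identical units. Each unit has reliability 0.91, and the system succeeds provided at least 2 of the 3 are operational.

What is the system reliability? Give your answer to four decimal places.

0.9772

R = Σ_{i=2}^{3} C(3,i) p^i (1−p)^{3−i} with p = 0.91
C(3,2)·0.91^2·0.09^1 = 0.223587
C(3,3)·0.91^3·0.09^0 = 0.753571
Sum = 0.9772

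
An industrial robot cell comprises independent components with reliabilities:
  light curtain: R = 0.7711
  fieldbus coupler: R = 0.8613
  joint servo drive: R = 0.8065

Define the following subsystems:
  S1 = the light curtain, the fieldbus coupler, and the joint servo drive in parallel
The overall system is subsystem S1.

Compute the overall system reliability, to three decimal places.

Parallel (light curtain, fieldbus coupler, and joint servo drive): 1 − (1 − 0.77110)(1 − 0.86130)(1 − 0.80650) = 0.994

0.994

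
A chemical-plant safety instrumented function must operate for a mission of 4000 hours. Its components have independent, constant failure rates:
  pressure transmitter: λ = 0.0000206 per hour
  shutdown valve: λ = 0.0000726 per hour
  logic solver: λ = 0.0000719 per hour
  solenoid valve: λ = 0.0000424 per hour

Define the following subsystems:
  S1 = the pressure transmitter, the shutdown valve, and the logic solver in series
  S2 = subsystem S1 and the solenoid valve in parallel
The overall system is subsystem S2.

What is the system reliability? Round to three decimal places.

0.925

R(pressure transmitter) = exp(−0.0000206 × 4000) = 0.92090
R(shutdown valve) = exp(−0.0000726 × 4000) = 0.74796
R(logic solver) = exp(−0.0000719 × 4000) = 0.75006
R(solenoid valve) = exp(−0.0000424 × 4000) = 0.84400
Series (pressure transmitter, shutdown valve, and logic solver): 0.92090 × 0.74796 × 0.75006 = 0.51664
Parallel ([0.51664] and solenoid valve): 1 − (1 − 0.51664)(1 − 0.84400) = 0.925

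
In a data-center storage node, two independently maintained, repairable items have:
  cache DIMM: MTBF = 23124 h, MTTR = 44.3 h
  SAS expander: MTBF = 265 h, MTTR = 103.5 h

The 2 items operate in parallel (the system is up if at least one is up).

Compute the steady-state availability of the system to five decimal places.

0.99946

A(cache DIMM) = MTBF/(MTBF+MTTR) = 23124/(23124+44.3) = 0.998088
A(SAS expander) = MTBF/(MTBF+MTTR) = 265/(265+103.5) = 0.719132
Parallel availability: 1 − (1 − 0.998088)(1 − 0.719132) = 0.99946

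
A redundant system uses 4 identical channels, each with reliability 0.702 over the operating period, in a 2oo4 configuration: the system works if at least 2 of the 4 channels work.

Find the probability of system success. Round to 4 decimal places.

R = Σ_{i=2}^{4} C(4,i) p^i (1−p)^{4−i} with p = 0.702
C(4,2)·0.702^2·0.298^2 = 0.262578
C(4,3)·0.702^3·0.298^1 = 0.412371
C(4,4)·0.702^4·0.298^0 = 0.242856
Sum = 0.9178

0.9178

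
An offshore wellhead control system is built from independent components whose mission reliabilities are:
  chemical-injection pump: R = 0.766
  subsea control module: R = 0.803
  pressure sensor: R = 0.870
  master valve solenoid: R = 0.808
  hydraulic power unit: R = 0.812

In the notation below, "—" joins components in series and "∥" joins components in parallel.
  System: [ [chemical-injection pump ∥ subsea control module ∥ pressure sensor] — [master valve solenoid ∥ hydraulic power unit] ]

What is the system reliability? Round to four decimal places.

0.9581

Parallel (chemical-injection pump, subsea control module, and pressure sensor): 1 − (1 − 0.766000)(1 − 0.803000)(1 − 0.870000) = 0.994007
Parallel (master valve solenoid and hydraulic power unit): 1 − (1 − 0.808000)(1 − 0.812000) = 0.963904
Series ([0.994007] and [0.963904]): 0.994007 × 0.963904 = 0.9581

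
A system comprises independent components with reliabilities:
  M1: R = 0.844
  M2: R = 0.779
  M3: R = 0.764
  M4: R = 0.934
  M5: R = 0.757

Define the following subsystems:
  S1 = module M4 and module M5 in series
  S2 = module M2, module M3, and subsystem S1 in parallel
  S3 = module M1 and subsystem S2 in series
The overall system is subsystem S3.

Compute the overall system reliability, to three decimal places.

0.831

Series (M4 and M5): 0.93400 × 0.75700 = 0.70704
Parallel (M2, M3, and [0.70704]): 1 − (1 − 0.77900)(1 − 0.76400)(1 − 0.70704) = 0.98472
Series (M1 and [0.98472]): 0.84400 × 0.98472 = 0.831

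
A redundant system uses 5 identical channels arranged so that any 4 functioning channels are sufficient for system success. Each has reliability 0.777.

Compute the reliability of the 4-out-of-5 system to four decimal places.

0.6896

R = Σ_{i=4}^{5} C(5,i) p^i (1−p)^{5−i} with p = 0.777
C(5,4)·0.777^4·0.223^1 = 0.406405
C(5,5)·0.777^5·0.223^0 = 0.283208
Sum = 0.6896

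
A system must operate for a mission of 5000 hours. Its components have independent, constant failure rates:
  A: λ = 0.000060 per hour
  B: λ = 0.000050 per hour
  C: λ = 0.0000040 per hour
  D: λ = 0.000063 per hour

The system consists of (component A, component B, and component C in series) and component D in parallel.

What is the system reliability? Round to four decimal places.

0.8826

R(A) = exp(−0.000060 × 5000) = 0.740818
R(B) = exp(−0.000050 × 5000) = 0.778801
R(C) = exp(−0.0000040 × 5000) = 0.980199
R(D) = exp(−0.000063 × 5000) = 0.729789
Series (A, B, and C): 0.740818 × 0.778801 × 0.980199 = 0.565526
Parallel ([0.565526] and D): 1 − (1 − 0.565526)(1 − 0.729789) = 0.8826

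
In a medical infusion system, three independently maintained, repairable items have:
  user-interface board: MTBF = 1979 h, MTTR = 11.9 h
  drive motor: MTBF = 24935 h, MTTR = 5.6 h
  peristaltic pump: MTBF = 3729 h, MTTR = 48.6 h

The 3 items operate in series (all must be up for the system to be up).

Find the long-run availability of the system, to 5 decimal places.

A(user-interface board) = MTBF/(MTBF+MTTR) = 1979/(1979+11.9) = 0.994023
A(drive motor) = MTBF/(MTBF+MTTR) = 24935/(24935+5.6) = 0.999775
A(peristaltic pump) = MTBF/(MTBF+MTTR) = 3729/(3729+48.6) = 0.987135
Series availability: 0.994023 × 0.999775 × 0.987135 = 0.98101

0.98101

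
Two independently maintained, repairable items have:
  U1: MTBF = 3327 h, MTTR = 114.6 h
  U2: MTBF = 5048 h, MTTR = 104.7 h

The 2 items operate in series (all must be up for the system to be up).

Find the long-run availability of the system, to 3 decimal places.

0.947

A(U1) = MTBF/(MTBF+MTTR) = 3327/(3327+114.6) = 0.966702
A(U2) = MTBF/(MTBF+MTTR) = 5048/(5048+104.7) = 0.979681
Series availability: 0.966702 × 0.979681 = 0.947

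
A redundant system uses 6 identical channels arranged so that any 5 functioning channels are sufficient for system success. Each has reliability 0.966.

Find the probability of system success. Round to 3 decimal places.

R = Σ_{i=5}^{6} C(6,i) p^i (1−p)^{6−i} with p = 0.966
C(6,5)·0.966^5·0.034^1 = 0.17160
C(6,6)·0.966^6·0.034^0 = 0.81257
Sum = 0.984

0.984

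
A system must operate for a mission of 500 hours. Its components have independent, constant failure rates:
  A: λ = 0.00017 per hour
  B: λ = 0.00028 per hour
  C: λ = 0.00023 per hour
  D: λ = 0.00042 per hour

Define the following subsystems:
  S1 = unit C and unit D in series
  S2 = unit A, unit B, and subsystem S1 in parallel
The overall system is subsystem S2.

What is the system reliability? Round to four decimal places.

0.9970

R(A) = exp(−0.00017 × 500) = 0.918512
R(B) = exp(−0.00028 × 500) = 0.869358
R(C) = exp(−0.00023 × 500) = 0.891366
R(D) = exp(−0.00042 × 500) = 0.810584
Series (C and D): 0.891366 × 0.810584 = 0.722527
Parallel (A, B, and [0.722527]): 1 − (1 − 0.918512)(1 − 0.869358)(1 − 0.722527) = 0.9970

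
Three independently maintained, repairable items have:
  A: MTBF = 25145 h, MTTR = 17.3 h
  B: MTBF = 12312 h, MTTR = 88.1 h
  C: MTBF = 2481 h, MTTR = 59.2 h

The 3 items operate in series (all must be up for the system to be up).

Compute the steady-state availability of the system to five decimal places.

0.96909

A(A) = MTBF/(MTBF+MTTR) = 25145/(25145+17.3) = 0.999312
A(B) = MTBF/(MTBF+MTTR) = 12312/(12312+88.1) = 0.992895
A(C) = MTBF/(MTBF+MTTR) = 2481/(2481+59.2) = 0.976695
Series availability: 0.999312 × 0.992895 × 0.976695 = 0.96909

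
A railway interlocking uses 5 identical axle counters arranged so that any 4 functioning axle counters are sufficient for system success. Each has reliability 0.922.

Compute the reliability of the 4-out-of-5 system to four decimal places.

0.9481

R = Σ_{i=4}^{5} C(5,i) p^i (1−p)^{5−i} with p = 0.922
C(5,4)·0.922^4·0.078^1 = 0.281831
C(5,5)·0.922^5·0.078^0 = 0.666277
Sum = 0.9481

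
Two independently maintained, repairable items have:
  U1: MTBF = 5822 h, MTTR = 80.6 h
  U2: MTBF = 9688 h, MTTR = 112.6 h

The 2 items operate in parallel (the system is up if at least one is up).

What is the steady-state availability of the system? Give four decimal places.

A(U1) = MTBF/(MTBF+MTTR) = 5822/(5822+80.6) = 0.986345
A(U2) = MTBF/(MTBF+MTTR) = 9688/(9688+112.6) = 0.988511
Parallel availability: 1 − (1 − 0.986345)(1 − 0.988511) = 0.9998

0.9998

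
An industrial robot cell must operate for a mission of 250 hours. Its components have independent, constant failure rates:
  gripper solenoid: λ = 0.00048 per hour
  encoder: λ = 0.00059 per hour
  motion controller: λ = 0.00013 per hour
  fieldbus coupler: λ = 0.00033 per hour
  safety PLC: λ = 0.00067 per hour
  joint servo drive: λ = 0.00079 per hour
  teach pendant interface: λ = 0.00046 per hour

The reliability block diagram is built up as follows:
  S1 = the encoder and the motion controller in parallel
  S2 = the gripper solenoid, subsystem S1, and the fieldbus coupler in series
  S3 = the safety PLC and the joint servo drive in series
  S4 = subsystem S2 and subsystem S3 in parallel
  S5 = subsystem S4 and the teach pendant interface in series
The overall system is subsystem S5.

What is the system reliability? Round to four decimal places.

R(gripper solenoid) = exp(−0.00048 × 250) = 0.886920
R(encoder) = exp(−0.00059 × 250) = 0.862862
R(motion controller) = exp(−0.00013 × 250) = 0.968022
R(fieldbus coupler) = exp(−0.00033 × 250) = 0.920811
R(safety PLC) = exp(−0.00067 × 250) = 0.845777
R(joint servo drive) = exp(−0.00079 × 250) = 0.820780
R(teach pendant interface) = exp(−0.00046 × 250) = 0.891366
Parallel (encoder and motion controller): 1 − (1 − 0.862862)(1 − 0.968022) = 0.995615
Series (gripper solenoid, [0.995615], and fieldbus coupler): 0.886920 × 0.995615 × 0.920811 = 0.813105
Series (safety PLC and joint servo drive): 0.845777 × 0.820780 = 0.694197
Parallel ([0.813105] and [0.694197]): 1 − (1 − 0.813105)(1 − 0.694197) = 0.942847
Series ([0.942847] and teach pendant interface): 0.942847 × 0.891366 = 0.8404

0.8404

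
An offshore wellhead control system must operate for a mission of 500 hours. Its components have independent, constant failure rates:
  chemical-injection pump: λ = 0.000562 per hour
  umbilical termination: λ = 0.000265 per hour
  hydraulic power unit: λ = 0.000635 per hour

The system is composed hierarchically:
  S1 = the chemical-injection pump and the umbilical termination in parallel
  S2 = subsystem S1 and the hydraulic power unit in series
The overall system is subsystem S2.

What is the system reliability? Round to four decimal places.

R(chemical-injection pump) = exp(−0.000562 × 500) = 0.755028
R(umbilical termination) = exp(−0.000265 × 500) = 0.875903
R(hydraulic power unit) = exp(−0.000635 × 500) = 0.727967
Parallel (chemical-injection pump and umbilical termination): 1 − (1 − 0.755028)(1 − 0.875903) = 0.969600
Series ([0.969600] and hydraulic power unit): 0.969600 × 0.727967 = 0.7058

0.7058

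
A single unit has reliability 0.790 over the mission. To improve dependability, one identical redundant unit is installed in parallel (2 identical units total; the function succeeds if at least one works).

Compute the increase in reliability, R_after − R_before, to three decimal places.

0.166

R_before = 0.790
R_after = 1 − (1 − 0.790)^2 = 0.956
ΔR = 0.956 − 0.790 = 0.166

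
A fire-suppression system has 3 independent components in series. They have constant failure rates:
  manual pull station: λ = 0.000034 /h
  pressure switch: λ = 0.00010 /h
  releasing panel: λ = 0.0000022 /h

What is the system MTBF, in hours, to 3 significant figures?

7340

Series of exponential components: λ_sys = Σ λ_i
λ_sys = 0.000034 + 0.00010 + 0.0000022 = 1.3620e-04 /h
MTBF = 1 / λ_sys = 7340 h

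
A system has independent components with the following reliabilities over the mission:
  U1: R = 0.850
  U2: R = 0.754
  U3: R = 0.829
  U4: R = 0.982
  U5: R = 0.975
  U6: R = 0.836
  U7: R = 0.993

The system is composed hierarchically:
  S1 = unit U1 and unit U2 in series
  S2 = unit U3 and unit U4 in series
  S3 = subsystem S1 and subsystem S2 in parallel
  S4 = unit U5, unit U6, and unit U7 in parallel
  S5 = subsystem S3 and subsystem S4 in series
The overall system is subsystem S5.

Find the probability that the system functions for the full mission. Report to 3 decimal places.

0.933

Series (U1 and U2): 0.85000 × 0.75400 = 0.64090
Series (U3 and U4): 0.82900 × 0.98200 = 0.81408
Parallel ([0.64090] and [0.81408]): 1 − (1 − 0.64090)(1 − 0.81408) = 0.93324
Parallel (U5, U6, and U7): 1 − (1 − 0.97500)(1 − 0.83600)(1 − 0.99300) = 0.99997
Series ([0.93324] and [0.99997]): 0.93324 × 0.99997 = 0.933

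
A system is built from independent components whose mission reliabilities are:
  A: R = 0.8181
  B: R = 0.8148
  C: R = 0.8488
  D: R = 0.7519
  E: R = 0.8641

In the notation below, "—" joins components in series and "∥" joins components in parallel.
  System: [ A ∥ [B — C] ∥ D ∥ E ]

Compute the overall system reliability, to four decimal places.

Series (B and C): 0.814800 × 0.848800 = 0.691602
Parallel (A, [0.691602], D, and E): 1 − (1 − 0.818100)(1 − 0.691602)(1 − 0.751900)(1 − 0.864100) = 0.9981

0.9981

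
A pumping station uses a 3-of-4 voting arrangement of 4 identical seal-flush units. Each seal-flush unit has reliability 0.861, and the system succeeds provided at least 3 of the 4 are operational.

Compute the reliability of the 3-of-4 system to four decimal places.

0.9044

R = Σ_{i=3}^{4} C(4,i) p^i (1−p)^{4−i} with p = 0.861
C(4,3)·0.861^3·0.139^1 = 0.354882
C(4,4)·0.861^4·0.139^0 = 0.549557
Sum = 0.9044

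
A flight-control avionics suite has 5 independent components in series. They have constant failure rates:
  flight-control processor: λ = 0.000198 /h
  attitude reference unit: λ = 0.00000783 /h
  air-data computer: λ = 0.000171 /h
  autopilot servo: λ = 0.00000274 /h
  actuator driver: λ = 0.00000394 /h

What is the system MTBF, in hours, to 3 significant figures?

Series of exponential components: λ_sys = Σ λ_i
λ_sys = 0.000198 + 0.00000783 + 0.000171 + 0.00000274 + 0.00000394 = 3.8351e-04 /h
MTBF = 1 / λ_sys = 2610 h

2610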